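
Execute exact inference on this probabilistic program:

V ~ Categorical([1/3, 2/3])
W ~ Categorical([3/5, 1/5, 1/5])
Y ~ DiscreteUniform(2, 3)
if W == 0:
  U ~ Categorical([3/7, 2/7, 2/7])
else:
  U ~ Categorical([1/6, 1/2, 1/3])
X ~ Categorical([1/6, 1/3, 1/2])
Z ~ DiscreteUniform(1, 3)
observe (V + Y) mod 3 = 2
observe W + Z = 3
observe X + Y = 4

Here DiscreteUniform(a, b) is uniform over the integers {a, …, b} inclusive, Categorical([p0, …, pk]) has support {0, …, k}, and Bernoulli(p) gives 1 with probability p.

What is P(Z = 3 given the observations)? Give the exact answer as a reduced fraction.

Enumerate traces; 9 have nonzero weight after conditioning:
  (V=0, W=0, Y=2, U=0, X=2, Z=3) weight 1/140
  (V=0, W=0, Y=2, U=1, X=2, Z=3) weight 1/210
  (V=0, W=0, Y=2, U=2, X=2, Z=3) weight 1/210
  (V=0, W=1, Y=2, U=0, X=2, Z=2) weight 1/1080
  (V=0, W=1, Y=2, U=1, X=2, Z=2) weight 1/360
  (V=0, W=1, Y=2, U=2, X=2, Z=2) weight 1/540
  (V=0, W=2, Y=2, U=0, X=2, Z=1) weight 1/1080
  (V=0, W=2, Y=2, U=1, X=2, Z=1) weight 1/360
  … 1 more
Group by Z:
  weight(Z=1) = 1/180
  weight(Z=2) = 1/180
  weight(Z=3) = 1/60
Total weight = 1/180 + 1/180 + 1/60 = 1/36
P(Z=1 | obs) = 1/180 / 1/36 = 1/5
P(Z=2 | obs) = 1/180 / 1/36 = 1/5
P(Z=3 | obs) = 1/60 / 1/36 = 3/5

P(Z = 3 | obs) = 3/5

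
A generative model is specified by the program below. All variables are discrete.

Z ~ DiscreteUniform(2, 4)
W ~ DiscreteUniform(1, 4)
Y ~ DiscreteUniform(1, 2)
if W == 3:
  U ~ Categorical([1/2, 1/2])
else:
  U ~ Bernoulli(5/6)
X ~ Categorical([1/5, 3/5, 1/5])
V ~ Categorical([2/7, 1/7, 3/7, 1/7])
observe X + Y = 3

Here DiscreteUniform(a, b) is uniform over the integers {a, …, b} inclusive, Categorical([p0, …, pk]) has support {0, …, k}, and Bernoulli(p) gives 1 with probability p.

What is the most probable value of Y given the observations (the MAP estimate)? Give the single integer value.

argmax_v P(Y = v | obs) = 2

Enumerate traces; 192 have nonzero weight after conditioning:
  (Z=2, W=1, Y=1, U=0, X=2, V=0) weight 1/2520
  (Z=2, W=1, Y=1, U=0, X=2, V=1) weight 1/5040
  (Z=2, W=1, Y=1, U=0, X=2, V=2) weight 1/1680
  (Z=2, W=1, Y=1, U=0, X=2, V=3) weight 1/5040
  (Z=2, W=1, Y=1, U=1, X=2, V=0) weight 1/504
  (Z=2, W=1, Y=1, U=1, X=2, V=1) weight 1/1008
  (Z=2, W=1, Y=1, U=1, X=2, V=2) weight 1/336
  (Z=2, W=1, Y=1, U=1, X=2, V=3) weight 1/1008
  (Z=2, W=1, Y=2, U=0, X=1, V=0) weight 1/840
  … 183 more
Group by Y:
  weight(Y=1) = 1/10
  weight(Y=2) = 3/10
Total weight = 1/10 + 3/10 = 2/5
P(Y=1 | obs) = 1/10 / 2/5 = 1/4
P(Y=2 | obs) = 3/10 / 2/5 = 3/4
argmax = 2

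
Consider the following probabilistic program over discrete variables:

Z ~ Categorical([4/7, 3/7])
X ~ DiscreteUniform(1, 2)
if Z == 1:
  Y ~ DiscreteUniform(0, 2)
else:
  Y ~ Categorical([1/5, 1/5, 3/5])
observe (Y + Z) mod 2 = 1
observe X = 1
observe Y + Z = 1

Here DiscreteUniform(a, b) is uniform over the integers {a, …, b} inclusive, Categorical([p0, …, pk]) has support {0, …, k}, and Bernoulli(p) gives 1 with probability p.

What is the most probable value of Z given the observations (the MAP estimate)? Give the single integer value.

argmax_v P(Z = v | obs) = 1

Enumerate traces; 2 have nonzero weight after conditioning:
  (Z=0, X=1, Y=1) weight 2/35
  (Z=1, X=1, Y=0) weight 1/14
Group by Z:
  weight(Z=0) = 2/35
  weight(Z=1) = 1/14
Total weight = 2/35 + 1/14 = 9/70
P(Z=0 | obs) = 2/35 / 9/70 = 4/9
P(Z=1 | obs) = 1/14 / 9/70 = 5/9
argmax = 1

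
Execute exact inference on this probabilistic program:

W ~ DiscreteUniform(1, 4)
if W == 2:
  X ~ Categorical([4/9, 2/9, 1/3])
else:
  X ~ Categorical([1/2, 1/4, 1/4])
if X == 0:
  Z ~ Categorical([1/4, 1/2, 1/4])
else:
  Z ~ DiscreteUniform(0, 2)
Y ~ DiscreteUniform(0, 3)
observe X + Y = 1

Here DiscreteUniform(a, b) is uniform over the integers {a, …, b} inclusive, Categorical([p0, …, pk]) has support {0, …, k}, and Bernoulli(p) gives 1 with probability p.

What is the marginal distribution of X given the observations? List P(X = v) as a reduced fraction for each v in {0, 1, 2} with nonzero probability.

P(X=0) = 2/3, P(X=1) = 1/3

Enumerate traces; 24 have nonzero weight after conditioning:
  (W=1, X=0, Z=0, Y=1) weight 1/128
  (W=1, X=0, Z=1, Y=1) weight 1/64
  (W=1, X=0, Z=2, Y=1) weight 1/128
  (W=1, X=1, Z=0, Y=0) weight 1/192
  (W=1, X=1, Z=1, Y=0) weight 1/192
  (W=1, X=1, Z=2, Y=0) weight 1/192
  (W=2, X=0, Z=0, Y=1) weight 1/144
  (W=2, X=0, Z=1, Y=1) weight 1/72
  … 16 more
Group by X:
  weight(X=0) = 35/288
  weight(X=1) = 35/576
Total weight = 35/288 + 35/576 = 35/192
P(X=0 | obs) = 35/288 / 35/192 = 2/3
P(X=1 | obs) = 35/576 / 35/192 = 1/3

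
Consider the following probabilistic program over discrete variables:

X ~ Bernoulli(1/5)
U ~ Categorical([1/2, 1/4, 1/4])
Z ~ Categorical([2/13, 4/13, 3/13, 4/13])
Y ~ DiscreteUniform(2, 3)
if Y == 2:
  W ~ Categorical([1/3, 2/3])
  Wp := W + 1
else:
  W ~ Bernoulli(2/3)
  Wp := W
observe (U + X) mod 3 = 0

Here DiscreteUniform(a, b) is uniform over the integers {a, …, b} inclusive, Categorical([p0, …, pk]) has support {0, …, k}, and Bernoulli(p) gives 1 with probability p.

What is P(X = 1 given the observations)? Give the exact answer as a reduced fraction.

P(X = 1 | obs) = 1/9

Enumerate traces; 32 have nonzero weight after conditioning:
  (X=0, U=0, Z=0, Y=2, W=0) weight 2/195
  (X=0, U=0, Z=0, Y=2, W=1) weight 4/195
  (X=0, U=0, Z=0, Y=3, W=0) weight 2/195
  (X=0, U=0, Z=0, Y=3, W=1) weight 4/195
  (X=0, U=0, Z=1, Y=2, W=0) weight 4/195
  (X=0, U=0, Z=1, Y=2, W=1) weight 8/195
  (X=0, U=0, Z=1, Y=3, W=0) weight 4/195
  (X=0, U=0, Z=1, Y=3, W=1) weight 8/195
  (X=1, U=2, Z=0, Y=2, W=0) weight 1/780
  … 23 more
Group by X:
  weight(X=0) = 2/5
  weight(X=1) = 1/20
Total weight = 2/5 + 1/20 = 9/20
P(X=0 | obs) = 2/5 / 9/20 = 8/9
P(X=1 | obs) = 1/20 / 9/20 = 1/9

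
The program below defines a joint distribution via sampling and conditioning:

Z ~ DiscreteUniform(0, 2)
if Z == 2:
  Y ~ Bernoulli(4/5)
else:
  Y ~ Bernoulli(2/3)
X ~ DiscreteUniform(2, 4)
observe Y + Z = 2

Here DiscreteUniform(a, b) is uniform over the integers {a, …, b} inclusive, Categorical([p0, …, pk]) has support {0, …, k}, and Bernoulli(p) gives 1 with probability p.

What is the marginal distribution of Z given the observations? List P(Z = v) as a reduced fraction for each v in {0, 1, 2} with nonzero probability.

P(Z=1) = 10/13, P(Z=2) = 3/13

Enumerate traces; 6 have nonzero weight after conditioning:
  (Z=1, Y=1, X=2) weight 2/27
  (Z=1, Y=1, X=3) weight 2/27
  (Z=1, Y=1, X=4) weight 2/27
  (Z=2, Y=0, X=2) weight 1/45
  (Z=2, Y=0, X=3) weight 1/45
  (Z=2, Y=0, X=4) weight 1/45
Group by Z:
  weight(Z=1) = 2/9
  weight(Z=2) = 1/15
Total weight = 2/9 + 1/15 = 13/45
P(Z=1 | obs) = 2/9 / 13/45 = 10/13
P(Z=2 | obs) = 1/15 / 13/45 = 3/13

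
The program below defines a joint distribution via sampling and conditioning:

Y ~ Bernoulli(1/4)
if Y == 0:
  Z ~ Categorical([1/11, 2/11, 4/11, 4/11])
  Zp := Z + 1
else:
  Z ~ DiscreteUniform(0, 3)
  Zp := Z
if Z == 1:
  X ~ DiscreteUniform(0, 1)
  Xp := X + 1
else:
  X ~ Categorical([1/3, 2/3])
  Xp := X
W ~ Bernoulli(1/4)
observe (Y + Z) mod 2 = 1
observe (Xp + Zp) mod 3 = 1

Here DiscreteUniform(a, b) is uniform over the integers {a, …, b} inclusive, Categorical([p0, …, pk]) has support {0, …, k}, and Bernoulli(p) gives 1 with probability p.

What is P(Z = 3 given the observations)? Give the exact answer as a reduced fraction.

P(Z = 3 | obs) = 24/53

Enumerate traces; 6 have nonzero weight after conditioning:
  (Y=0, Z=1, X=1, W=0) weight 9/176
  (Y=0, Z=1, X=1, W=1) weight 3/176
  (Y=0, Z=3, X=0, W=0) weight 3/44
  (Y=0, Z=3, X=0, W=1) weight 1/44
  (Y=1, Z=0, X=1, W=0) weight 1/32
  (Y=1, Z=0, X=1, W=1) weight 1/96
Group by Z:
  weight(Z=0) = 1/24
  weight(Z=1) = 3/44
  weight(Z=3) = 1/11
Total weight = 1/24 + 3/44 + 1/11 = 53/264
P(Z=0 | obs) = 1/24 / 53/264 = 11/53
P(Z=1 | obs) = 3/44 / 53/264 = 18/53
P(Z=3 | obs) = 1/11 / 53/264 = 24/53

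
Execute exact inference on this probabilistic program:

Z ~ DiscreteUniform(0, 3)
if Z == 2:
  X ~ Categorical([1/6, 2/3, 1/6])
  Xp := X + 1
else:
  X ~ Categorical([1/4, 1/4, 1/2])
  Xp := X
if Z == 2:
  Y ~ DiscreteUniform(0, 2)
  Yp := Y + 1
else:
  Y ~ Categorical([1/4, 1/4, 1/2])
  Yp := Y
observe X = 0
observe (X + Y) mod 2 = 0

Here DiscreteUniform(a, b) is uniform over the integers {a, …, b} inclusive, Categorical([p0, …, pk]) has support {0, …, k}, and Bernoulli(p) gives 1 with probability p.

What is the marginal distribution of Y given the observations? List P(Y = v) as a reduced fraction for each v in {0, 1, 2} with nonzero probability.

P(Y=0) = 35/97, P(Y=2) = 62/97

Enumerate traces; 8 have nonzero weight after conditioning:
  (Z=0, X=0, Y=0) weight 1/64
  (Z=0, X=0, Y=2) weight 1/32
  (Z=1, X=0, Y=0) weight 1/64
  (Z=1, X=0, Y=2) weight 1/32
  (Z=2, X=0, Y=0) weight 1/72
  (Z=2, X=0, Y=2) weight 1/72
  (Z=3, X=0, Y=0) weight 1/64
  (Z=3, X=0, Y=2) weight 1/32
Group by Y:
  weight(Y=0) = 35/576
  weight(Y=2) = 31/288
Total weight = 35/576 + 31/288 = 97/576
P(Y=0 | obs) = 35/576 / 97/576 = 35/97
P(Y=2 | obs) = 31/288 / 97/576 = 62/97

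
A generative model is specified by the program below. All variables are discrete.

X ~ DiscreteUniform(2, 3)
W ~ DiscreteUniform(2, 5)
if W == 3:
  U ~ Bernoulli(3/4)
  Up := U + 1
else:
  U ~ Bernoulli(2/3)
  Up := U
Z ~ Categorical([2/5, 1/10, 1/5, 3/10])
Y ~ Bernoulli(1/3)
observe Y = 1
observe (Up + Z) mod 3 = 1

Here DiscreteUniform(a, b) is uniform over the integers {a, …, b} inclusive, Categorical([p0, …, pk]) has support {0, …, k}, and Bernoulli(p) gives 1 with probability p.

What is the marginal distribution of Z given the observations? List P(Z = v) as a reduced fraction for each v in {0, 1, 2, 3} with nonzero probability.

Enumerate traces; 24 have nonzero weight after conditioning:
  (X=2, W=2, U=0, Z=1, Y=1) weight 1/720
  (X=2, W=2, U=1, Z=0, Y=1) weight 1/90
  (X=2, W=2, U=1, Z=3, Y=1) weight 1/120
  (X=2, W=3, U=0, Z=0, Y=1) weight 1/240
  (X=2, W=3, U=0, Z=3, Y=1) weight 1/320
  (X=2, W=3, U=1, Z=2, Y=1) weight 1/160
  (X=2, W=4, U=0, Z=1, Y=1) weight 1/720
  (X=2, W=4, U=1, Z=0, Y=1) weight 1/90
  … 16 more
Group by Z:
  weight(Z=0) = 3/40
  weight(Z=1) = 1/120
  weight(Z=2) = 1/80
  weight(Z=3) = 9/160
Total weight = 3/40 + 1/120 + 1/80 + 9/160 = 73/480
P(Z=0 | obs) = 3/40 / 73/480 = 36/73
P(Z=1 | obs) = 1/120 / 73/480 = 4/73
P(Z=2 | obs) = 1/80 / 73/480 = 6/73
P(Z=3 | obs) = 9/160 / 73/480 = 27/73

P(Z=0) = 36/73, P(Z=1) = 4/73, P(Z=2) = 6/73, P(Z=3) = 27/73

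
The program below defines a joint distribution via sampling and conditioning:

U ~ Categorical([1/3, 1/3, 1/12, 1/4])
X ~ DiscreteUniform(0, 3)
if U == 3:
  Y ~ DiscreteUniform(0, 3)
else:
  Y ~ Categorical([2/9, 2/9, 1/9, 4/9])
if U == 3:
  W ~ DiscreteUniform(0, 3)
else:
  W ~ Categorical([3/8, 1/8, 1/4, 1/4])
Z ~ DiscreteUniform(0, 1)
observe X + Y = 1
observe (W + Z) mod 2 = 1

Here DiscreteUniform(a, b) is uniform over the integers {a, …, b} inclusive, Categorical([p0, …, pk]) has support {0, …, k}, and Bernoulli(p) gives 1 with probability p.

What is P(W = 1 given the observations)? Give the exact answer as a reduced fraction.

P(W = 1 | obs) = 7/44

Enumerate traces; 32 have nonzero weight after conditioning:
  (U=0, X=0, Y=1, W=0, Z=1) weight 1/288
  (U=0, X=0, Y=1, W=1, Z=0) weight 1/864
  (U=0, X=0, Y=1, W=2, Z=1) weight 1/432
  (U=0, X=0, Y=1, W=3, Z=0) weight 1/432
  (U=0, X=1, Y=0, W=0, Z=1) weight 1/288
  (U=0, X=1, Y=0, W=1, Z=0) weight 1/864
  (U=0, X=1, Y=0, W=2, Z=1) weight 1/432
  (U=0, X=1, Y=0, W=3, Z=0) weight 1/432
  … 24 more
Group by W:
  weight(W=0) = 5/256
  weight(W=1) = 7/768
  weight(W=2) = 11/768
  weight(W=3) = 11/768
Total weight = 5/256 + 7/768 + 11/768 + 11/768 = 11/192
P(W=0 | obs) = 5/256 / 11/192 = 15/44
P(W=1 | obs) = 7/768 / 11/192 = 7/44
P(W=2 | obs) = 11/768 / 11/192 = 1/4
P(W=3 | obs) = 11/768 / 11/192 = 1/4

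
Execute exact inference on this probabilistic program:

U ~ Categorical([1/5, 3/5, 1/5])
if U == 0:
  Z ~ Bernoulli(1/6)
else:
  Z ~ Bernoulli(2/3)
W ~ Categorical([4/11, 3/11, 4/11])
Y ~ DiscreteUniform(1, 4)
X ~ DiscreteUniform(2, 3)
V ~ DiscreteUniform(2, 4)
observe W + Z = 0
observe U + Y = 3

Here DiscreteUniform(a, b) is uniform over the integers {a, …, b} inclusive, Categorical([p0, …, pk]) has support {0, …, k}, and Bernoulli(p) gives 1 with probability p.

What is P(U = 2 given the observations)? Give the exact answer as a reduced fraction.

Enumerate traces; 18 have nonzero weight after conditioning:
  (U=0, Z=0, W=0, Y=3, X=2, V=2) weight 1/396
  (U=0, Z=0, W=0, Y=3, X=2, V=3) weight 1/396
  (U=0, Z=0, W=0, Y=3, X=2, V=4) weight 1/396
  (U=0, Z=0, W=0, Y=3, X=3, V=2) weight 1/396
  (U=0, Z=0, W=0, Y=3, X=3, V=3) weight 1/396
  (U=0, Z=0, W=0, Y=3, X=3, V=4) weight 1/396
  (U=1, Z=0, W=0, Y=2, X=2, V=2) weight 1/330
  (U=1, Z=0, W=0, Y=2, X=2, V=3) weight 1/330
  (U=2, Z=0, W=0, Y=1, X=2, V=2) weight 1/990
  … 9 more
Group by U:
  weight(U=0) = 1/66
  weight(U=1) = 1/55
  weight(U=2) = 1/165
Total weight = 1/66 + 1/55 + 1/165 = 13/330
P(U=0 | obs) = 1/66 / 13/330 = 5/13
P(U=1 | obs) = 1/55 / 13/330 = 6/13
P(U=2 | obs) = 1/165 / 13/330 = 2/13

P(U = 2 | obs) = 2/13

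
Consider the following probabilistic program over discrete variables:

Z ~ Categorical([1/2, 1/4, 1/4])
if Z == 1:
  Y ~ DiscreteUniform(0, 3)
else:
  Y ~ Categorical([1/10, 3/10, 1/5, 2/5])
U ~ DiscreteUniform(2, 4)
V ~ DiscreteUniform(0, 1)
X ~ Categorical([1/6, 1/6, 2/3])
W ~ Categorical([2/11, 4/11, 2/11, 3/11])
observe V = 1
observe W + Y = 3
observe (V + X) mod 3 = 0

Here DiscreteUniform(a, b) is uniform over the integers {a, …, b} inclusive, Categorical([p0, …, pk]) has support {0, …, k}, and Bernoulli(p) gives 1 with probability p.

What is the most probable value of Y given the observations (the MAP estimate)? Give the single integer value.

argmax_v P(Y = v | obs) = 2

Enumerate traces; 36 have nonzero weight after conditioning:
  (Z=0, Y=0, U=2, V=1, X=2, W=3) weight 1/660
  (Z=0, Y=0, U=3, V=1, X=2, W=3) weight 1/660
  (Z=0, Y=0, U=4, V=1, X=2, W=3) weight 1/660
  (Z=0, Y=1, U=2, V=1, X=2, W=2) weight 1/330
  (Z=0, Y=1, U=3, V=1, X=2, W=2) weight 1/330
  (Z=0, Y=1, U=4, V=1, X=2, W=2) weight 1/330
  (Z=0, Y=2, U=2, V=1, X=2, W=1) weight 2/495
  (Z=0, Y=2, U=3, V=1, X=2, W=1) weight 2/495
  (Z=0, Y=3, U=2, V=1, X=2, W=0) weight 2/495
  … 27 more
Group by Y:
  weight(Y=0) = 1/80
  weight(Y=1) = 23/1320
  weight(Y=2) = 17/660
  weight(Y=3) = 29/1320
Total weight = 1/80 + 23/1320 + 17/660 + 29/1320 = 41/528
P(Y=0 | obs) = 1/80 / 41/528 = 33/205
P(Y=1 | obs) = 23/1320 / 41/528 = 46/205
P(Y=2 | obs) = 17/660 / 41/528 = 68/205
P(Y=3 | obs) = 29/1320 / 41/528 = 58/205
argmax = 2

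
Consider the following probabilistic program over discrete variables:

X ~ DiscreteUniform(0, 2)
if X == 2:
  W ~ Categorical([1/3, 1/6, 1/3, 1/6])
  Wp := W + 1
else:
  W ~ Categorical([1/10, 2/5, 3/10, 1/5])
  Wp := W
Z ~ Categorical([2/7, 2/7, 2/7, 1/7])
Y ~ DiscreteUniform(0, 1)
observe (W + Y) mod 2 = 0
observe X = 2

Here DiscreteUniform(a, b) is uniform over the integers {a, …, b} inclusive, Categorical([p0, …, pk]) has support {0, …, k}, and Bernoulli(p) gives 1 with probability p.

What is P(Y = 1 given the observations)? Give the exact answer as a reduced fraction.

P(Y = 1 | obs) = 1/3

Enumerate traces; 16 have nonzero weight after conditioning:
  (X=2, W=0, Z=0, Y=0) weight 1/63
  (X=2, W=0, Z=1, Y=0) weight 1/63
  (X=2, W=0, Z=2, Y=0) weight 1/63
  (X=2, W=0, Z=3, Y=0) weight 1/126
  (X=2, W=1, Z=0, Y=1) weight 1/126
  (X=2, W=1, Z=1, Y=1) weight 1/126
  (X=2, W=1, Z=2, Y=1) weight 1/126
  (X=2, W=1, Z=3, Y=1) weight 1/252
  … 8 more
Group by Y:
  weight(Y=0) = 1/9
  weight(Y=1) = 1/18
Total weight = 1/9 + 1/18 = 1/6
P(Y=0 | obs) = 1/9 / 1/6 = 2/3
P(Y=1 | obs) = 1/18 / 1/6 = 1/3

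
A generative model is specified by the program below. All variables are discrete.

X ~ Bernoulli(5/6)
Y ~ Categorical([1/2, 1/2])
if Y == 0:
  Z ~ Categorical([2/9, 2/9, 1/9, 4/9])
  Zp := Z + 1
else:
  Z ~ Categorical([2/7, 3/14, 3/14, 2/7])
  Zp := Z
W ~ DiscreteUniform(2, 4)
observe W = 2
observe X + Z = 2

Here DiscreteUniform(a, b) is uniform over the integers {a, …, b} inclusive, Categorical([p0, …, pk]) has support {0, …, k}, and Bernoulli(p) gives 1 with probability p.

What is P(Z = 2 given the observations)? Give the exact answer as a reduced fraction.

Enumerate traces; 4 have nonzero weight after conditioning:
  (X=0, Y=0, Z=2, W=2) weight 1/324
  (X=0, Y=1, Z=2, W=2) weight 1/168
  (X=1, Y=0, Z=1, W=2) weight 5/162
  (X=1, Y=1, Z=1, W=2) weight 5/168
Group by Z:
  weight(Z=1) = 275/4536
  weight(Z=2) = 41/4536
Total weight = 275/4536 + 41/4536 = 79/1134
P(Z=1 | obs) = 275/4536 / 79/1134 = 275/316
P(Z=2 | obs) = 41/4536 / 79/1134 = 41/316

P(Z = 2 | obs) = 41/316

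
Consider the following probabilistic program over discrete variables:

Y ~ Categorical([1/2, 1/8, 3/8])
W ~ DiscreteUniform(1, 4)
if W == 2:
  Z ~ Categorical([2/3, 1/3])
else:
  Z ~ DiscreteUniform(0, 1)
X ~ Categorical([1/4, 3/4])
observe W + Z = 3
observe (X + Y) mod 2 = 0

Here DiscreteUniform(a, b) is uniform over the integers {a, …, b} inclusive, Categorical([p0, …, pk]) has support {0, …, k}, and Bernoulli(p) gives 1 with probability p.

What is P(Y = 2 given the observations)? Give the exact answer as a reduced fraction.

Enumerate traces; 6 have nonzero weight after conditioning:
  (Y=0, W=2, Z=1, X=0) weight 1/96
  (Y=0, W=3, Z=0, X=0) weight 1/64
  (Y=1, W=2, Z=1, X=1) weight 1/128
  (Y=1, W=3, Z=0, X=1) weight 3/256
  (Y=2, W=2, Z=1, X=0) weight 1/128
  (Y=2, W=3, Z=0, X=0) weight 3/256
Group by Y:
  weight(Y=0) = 5/192
  weight(Y=1) = 5/256
  weight(Y=2) = 5/256
Total weight = 5/192 + 5/256 + 5/256 = 25/384
P(Y=0 | obs) = 5/192 / 25/384 = 2/5
P(Y=1 | obs) = 5/256 / 25/384 = 3/10
P(Y=2 | obs) = 5/256 / 25/384 = 3/10

P(Y = 2 | obs) = 3/10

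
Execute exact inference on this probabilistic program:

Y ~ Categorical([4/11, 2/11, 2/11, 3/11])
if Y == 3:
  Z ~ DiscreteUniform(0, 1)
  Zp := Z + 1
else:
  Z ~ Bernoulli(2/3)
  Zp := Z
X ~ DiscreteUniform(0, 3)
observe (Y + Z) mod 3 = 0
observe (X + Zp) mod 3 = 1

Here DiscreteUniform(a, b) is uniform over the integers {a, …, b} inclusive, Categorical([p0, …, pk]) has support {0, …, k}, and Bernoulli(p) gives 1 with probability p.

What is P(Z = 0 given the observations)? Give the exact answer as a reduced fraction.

Enumerate traces; 5 have nonzero weight after conditioning:
  (Y=0, Z=0, X=1) weight 1/33
  (Y=2, Z=1, X=0) weight 1/33
  (Y=2, Z=1, X=3) weight 1/33
  (Y=3, Z=0, X=0) weight 3/88
  (Y=3, Z=0, X=3) weight 3/88
Group by Z:
  weight(Z=0) = 13/132
  weight(Z=1) = 2/33
Total weight = 13/132 + 2/33 = 7/44
P(Z=0 | obs) = 13/132 / 7/44 = 13/21
P(Z=1 | obs) = 2/33 / 7/44 = 8/21

P(Z = 0 | obs) = 13/21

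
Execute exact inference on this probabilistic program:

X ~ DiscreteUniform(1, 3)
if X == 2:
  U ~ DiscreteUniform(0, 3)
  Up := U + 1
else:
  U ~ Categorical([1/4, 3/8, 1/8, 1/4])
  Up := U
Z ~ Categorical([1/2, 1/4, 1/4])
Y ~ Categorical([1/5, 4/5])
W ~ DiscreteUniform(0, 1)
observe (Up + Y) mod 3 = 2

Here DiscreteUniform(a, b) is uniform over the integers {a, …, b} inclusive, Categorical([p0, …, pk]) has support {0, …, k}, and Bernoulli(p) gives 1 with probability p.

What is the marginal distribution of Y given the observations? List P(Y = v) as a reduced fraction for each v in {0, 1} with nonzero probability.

P(Y=0) = 1/11, P(Y=1) = 10/11

Enumerate traces; 42 have nonzero weight after conditioning:
  (X=1, U=1, Z=0, Y=1, W=0) weight 1/40
  (X=1, U=1, Z=0, Y=1, W=1) weight 1/40
  (X=1, U=1, Z=1, Y=1, W=0) weight 1/80
  (X=1, U=1, Z=1, Y=1, W=1) weight 1/80
  (X=1, U=1, Z=2, Y=1, W=0) weight 1/80
  (X=1, U=1, Z=2, Y=1, W=1) weight 1/80
  (X=1, U=2, Z=0, Y=0, W=0) weight 1/480
  (X=1, U=2, Z=0, Y=0, W=1) weight 1/480
  … 34 more
Group by Y:
  weight(Y=0) = 1/30
  weight(Y=1) = 1/3
Total weight = 1/30 + 1/3 = 11/30
P(Y=0 | obs) = 1/30 / 11/30 = 1/11
P(Y=1 | obs) = 1/3 / 11/30 = 10/11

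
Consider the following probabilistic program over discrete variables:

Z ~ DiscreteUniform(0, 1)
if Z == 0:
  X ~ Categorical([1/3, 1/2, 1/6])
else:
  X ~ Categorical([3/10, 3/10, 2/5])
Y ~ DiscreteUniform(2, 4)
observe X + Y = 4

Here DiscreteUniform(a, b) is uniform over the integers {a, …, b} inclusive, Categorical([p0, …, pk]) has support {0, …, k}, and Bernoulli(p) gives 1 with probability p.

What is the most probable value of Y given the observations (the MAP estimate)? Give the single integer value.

argmax_v P(Y = v | obs) = 3

Enumerate traces; 6 have nonzero weight after conditioning:
  (Z=0, X=0, Y=4) weight 1/18
  (Z=0, X=1, Y=3) weight 1/12
  (Z=0, X=2, Y=2) weight 1/36
  (Z=1, X=0, Y=4) weight 1/20
  (Z=1, X=1, Y=3) weight 1/20
  (Z=1, X=2, Y=2) weight 1/15
Group by Y:
  weight(Y=2) = 17/180
  weight(Y=3) = 2/15
  weight(Y=4) = 19/180
Total weight = 17/180 + 2/15 + 19/180 = 1/3
P(Y=2 | obs) = 17/180 / 1/3 = 17/60
P(Y=3 | obs) = 2/15 / 1/3 = 2/5
P(Y=4 | obs) = 19/180 / 1/3 = 19/60
argmax = 3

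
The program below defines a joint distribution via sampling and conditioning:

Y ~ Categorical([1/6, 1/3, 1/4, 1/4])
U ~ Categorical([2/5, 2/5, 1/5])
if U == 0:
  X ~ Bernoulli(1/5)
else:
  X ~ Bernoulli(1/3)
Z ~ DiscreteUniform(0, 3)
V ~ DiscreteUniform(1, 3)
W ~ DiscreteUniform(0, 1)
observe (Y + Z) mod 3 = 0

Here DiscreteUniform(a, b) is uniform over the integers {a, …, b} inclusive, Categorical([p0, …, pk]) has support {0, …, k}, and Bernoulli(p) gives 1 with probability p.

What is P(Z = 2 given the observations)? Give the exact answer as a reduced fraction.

P(Z = 2 | obs) = 4/17

Enumerate traces; 216 have nonzero weight after conditioning:
  (Y=0, U=0, X=0, Z=0, V=1, W=0) weight 1/450
  (Y=0, U=0, X=0, Z=0, V=1, W=1) weight 1/450
  (Y=0, U=0, X=0, Z=0, V=2, W=0) weight 1/450
  (Y=0, U=0, X=0, Z=0, V=2, W=1) weight 1/450
  (Y=0, U=0, X=0, Z=0, V=3, W=0) weight 1/450
  (Y=0, U=0, X=0, Z=0, V=3, W=1) weight 1/450
  (Y=0, U=0, X=0, Z=3, V=1, W=0) weight 1/450
  (Y=0, U=0, X=0, Z=3, V=1, W=1) weight 1/450
  (Y=1, U=0, X=0, Z=2, V=1, W=0) weight 1/225
  (Y=2, U=0, X=0, Z=1, V=1, W=0) weight 1/300
  … 206 more
Group by Z:
  weight(Z=0) = 5/48
  weight(Z=1) = 1/16
  weight(Z=2) = 1/12
  weight(Z=3) = 5/48
Total weight = 5/48 + 1/16 + 1/12 + 5/48 = 17/48
P(Z=0 | obs) = 5/48 / 17/48 = 5/17
P(Z=1 | obs) = 1/16 / 17/48 = 3/17
P(Z=2 | obs) = 1/12 / 17/48 = 4/17
P(Z=3 | obs) = 5/48 / 17/48 = 5/17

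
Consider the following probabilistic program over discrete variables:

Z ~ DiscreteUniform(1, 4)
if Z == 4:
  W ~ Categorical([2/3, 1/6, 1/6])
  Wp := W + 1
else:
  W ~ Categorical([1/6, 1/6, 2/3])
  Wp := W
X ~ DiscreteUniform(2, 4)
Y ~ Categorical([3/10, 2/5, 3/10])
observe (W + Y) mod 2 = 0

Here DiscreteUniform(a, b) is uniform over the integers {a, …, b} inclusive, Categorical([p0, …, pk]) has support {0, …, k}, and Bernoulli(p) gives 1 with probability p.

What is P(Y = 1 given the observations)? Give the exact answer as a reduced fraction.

P(Y = 1 | obs) = 2/17

Enumerate traces; 60 have nonzero weight after conditioning:
  (Z=1, W=0, X=2, Y=0) weight 1/240
  (Z=1, W=0, X=2, Y=2) weight 1/240
  (Z=1, W=0, X=3, Y=0) weight 1/240
  (Z=1, W=0, X=3, Y=2) weight 1/240
  (Z=1, W=0, X=4, Y=0) weight 1/240
  (Z=1, W=0, X=4, Y=2) weight 1/240
  (Z=1, W=1, X=2, Y=1) weight 1/180
  (Z=1, W=1, X=3, Y=1) weight 1/180
  … 52 more
Group by Y:
  weight(Y=0) = 1/4
  weight(Y=1) = 1/15
  weight(Y=2) = 1/4
Total weight = 1/4 + 1/15 + 1/4 = 17/30
P(Y=0 | obs) = 1/4 / 17/30 = 15/34
P(Y=1 | obs) = 1/15 / 17/30 = 2/17
P(Y=2 | obs) = 1/4 / 17/30 = 15/34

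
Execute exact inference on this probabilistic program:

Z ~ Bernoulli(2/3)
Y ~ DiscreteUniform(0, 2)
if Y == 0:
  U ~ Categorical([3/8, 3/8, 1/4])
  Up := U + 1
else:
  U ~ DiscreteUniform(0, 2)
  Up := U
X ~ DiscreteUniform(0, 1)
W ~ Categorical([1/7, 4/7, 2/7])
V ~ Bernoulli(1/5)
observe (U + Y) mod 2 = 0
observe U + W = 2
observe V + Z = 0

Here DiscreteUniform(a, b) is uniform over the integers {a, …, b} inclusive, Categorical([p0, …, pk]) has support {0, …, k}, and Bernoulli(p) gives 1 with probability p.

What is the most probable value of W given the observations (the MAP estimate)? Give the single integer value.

Enumerate traces; 10 have nonzero weight after conditioning:
  (Z=0, Y=0, U=0, X=0, W=2, V=0) weight 1/210
  (Z=0, Y=0, U=0, X=1, W=2, V=0) weight 1/210
  (Z=0, Y=0, U=2, X=0, W=0, V=0) weight 1/630
  (Z=0, Y=0, U=2, X=1, W=0, V=0) weight 1/630
  (Z=0, Y=1, U=1, X=0, W=1, V=0) weight 8/945
  (Z=0, Y=1, U=1, X=1, W=1, V=0) weight 8/945
  (Z=0, Y=2, U=0, X=0, W=2, V=0) weight 4/945
  (Z=0, Y=2, U=0, X=1, W=2, V=0) weight 4/945
  … 2 more
Group by W:
  weight(W=0) = 1/135
  weight(W=1) = 16/945
  weight(W=2) = 17/945
Total weight = 1/135 + 16/945 + 17/945 = 8/189
P(W=0 | obs) = 1/135 / 8/189 = 7/40
P(W=1 | obs) = 16/945 / 8/189 = 2/5
P(W=2 | obs) = 17/945 / 8/189 = 17/40
argmax = 2

argmax_v P(W = v | obs) = 2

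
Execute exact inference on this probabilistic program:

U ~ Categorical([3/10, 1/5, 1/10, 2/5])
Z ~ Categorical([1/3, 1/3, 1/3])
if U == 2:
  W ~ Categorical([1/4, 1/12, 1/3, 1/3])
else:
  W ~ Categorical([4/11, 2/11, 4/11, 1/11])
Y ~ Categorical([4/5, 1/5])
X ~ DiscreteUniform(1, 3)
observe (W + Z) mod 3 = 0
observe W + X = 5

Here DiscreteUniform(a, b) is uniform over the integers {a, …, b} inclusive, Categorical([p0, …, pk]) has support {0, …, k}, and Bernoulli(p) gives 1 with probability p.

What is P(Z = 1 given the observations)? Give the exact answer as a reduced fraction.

P(Z = 1 | obs) = 119/157

Enumerate traces; 16 have nonzero weight after conditioning:
  (U=0, Z=0, W=3, Y=0, X=2) weight 2/825
  (U=0, Z=0, W=3, Y=1, X=2) weight 1/1650
  (U=0, Z=1, W=2, Y=0, X=3) weight 8/825
  (U=0, Z=1, W=2, Y=1, X=3) weight 2/825
  (U=1, Z=0, W=3, Y=0, X=2) weight 4/2475
  (U=1, Z=0, W=3, Y=1, X=2) weight 1/2475
  (U=1, Z=1, W=2, Y=0, X=3) weight 16/2475
  (U=1, Z=1, W=2, Y=1, X=3) weight 4/2475
  … 8 more
Group by Z:
  weight(Z=0) = 19/1485
  weight(Z=1) = 119/2970
Total weight = 19/1485 + 119/2970 = 157/2970
P(Z=0 | obs) = 19/1485 / 157/2970 = 38/157
P(Z=1 | obs) = 119/2970 / 157/2970 = 119/157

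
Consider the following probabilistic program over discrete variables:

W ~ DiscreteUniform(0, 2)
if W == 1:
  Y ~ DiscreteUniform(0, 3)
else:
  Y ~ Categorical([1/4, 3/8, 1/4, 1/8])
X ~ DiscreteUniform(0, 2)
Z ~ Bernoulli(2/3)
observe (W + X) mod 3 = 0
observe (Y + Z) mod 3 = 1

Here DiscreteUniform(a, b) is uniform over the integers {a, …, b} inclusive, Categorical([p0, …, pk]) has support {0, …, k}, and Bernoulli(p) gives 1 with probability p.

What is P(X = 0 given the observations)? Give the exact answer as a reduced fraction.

P(X = 0 | obs) = 9/28

Enumerate traces; 9 have nonzero weight after conditioning:
  (W=0, Y=0, X=0, Z=1) weight 1/54
  (W=0, Y=1, X=0, Z=0) weight 1/72
  (W=0, Y=3, X=0, Z=1) weight 1/108
  (W=1, Y=0, X=2, Z=1) weight 1/54
  (W=1, Y=1, X=2, Z=0) weight 1/108
  (W=1, Y=3, X=2, Z=1) weight 1/54
  (W=2, Y=0, X=1, Z=1) weight 1/54
  (W=2, Y=1, X=1, Z=0) weight 1/72
  … 1 more
Group by X:
  weight(X=0) = 1/24
  weight(X=1) = 1/24
  weight(X=2) = 5/108
Total weight = 1/24 + 1/24 + 5/108 = 7/54
P(X=0 | obs) = 1/24 / 7/54 = 9/28
P(X=1 | obs) = 1/24 / 7/54 = 9/28
P(X=2 | obs) = 5/108 / 7/54 = 5/14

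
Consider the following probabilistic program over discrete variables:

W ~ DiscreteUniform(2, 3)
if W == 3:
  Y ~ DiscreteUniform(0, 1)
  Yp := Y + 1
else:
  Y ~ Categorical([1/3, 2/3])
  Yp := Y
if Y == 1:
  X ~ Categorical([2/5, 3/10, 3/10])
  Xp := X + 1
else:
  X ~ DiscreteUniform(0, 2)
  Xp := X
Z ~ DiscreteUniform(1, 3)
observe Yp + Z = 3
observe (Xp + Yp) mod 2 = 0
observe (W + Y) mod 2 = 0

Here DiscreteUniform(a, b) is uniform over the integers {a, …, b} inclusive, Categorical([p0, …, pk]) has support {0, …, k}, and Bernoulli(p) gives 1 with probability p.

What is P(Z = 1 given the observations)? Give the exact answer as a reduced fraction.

Enumerate traces; 3 have nonzero weight after conditioning:
  (W=2, Y=0, X=0, Z=3) weight 1/54
  (W=2, Y=0, X=2, Z=3) weight 1/54
  (W=3, Y=1, X=1, Z=1) weight 1/40
Group by Z:
  weight(Z=1) = 1/40
  weight(Z=3) = 1/27
Total weight = 1/40 + 1/27 = 67/1080
P(Z=1 | obs) = 1/40 / 67/1080 = 27/67
P(Z=3 | obs) = 1/27 / 67/1080 = 40/67

P(Z = 1 | obs) = 27/67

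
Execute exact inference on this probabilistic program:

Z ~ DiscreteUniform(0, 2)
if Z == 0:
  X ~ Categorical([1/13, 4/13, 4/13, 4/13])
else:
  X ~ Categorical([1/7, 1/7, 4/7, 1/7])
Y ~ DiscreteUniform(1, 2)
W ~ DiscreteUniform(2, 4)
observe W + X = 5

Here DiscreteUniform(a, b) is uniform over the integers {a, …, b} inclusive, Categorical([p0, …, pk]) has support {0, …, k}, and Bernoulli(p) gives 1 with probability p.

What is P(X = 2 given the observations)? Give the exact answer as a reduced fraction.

P(X = 2 | obs) = 11/20

Enumerate traces; 18 have nonzero weight after conditioning:
  (Z=0, X=1, Y=1, W=4) weight 2/117
  (Z=0, X=1, Y=2, W=4) weight 2/117
  (Z=0, X=2, Y=1, W=3) weight 2/117
  (Z=0, X=2, Y=2, W=3) weight 2/117
  (Z=0, X=3, Y=1, W=2) weight 2/117
  (Z=0, X=3, Y=2, W=2) weight 2/117
  (Z=1, X=1, Y=1, W=4) weight 1/126
  (Z=1, X=1, Y=2, W=4) weight 1/126
  … 10 more
Group by X:
  weight(X=1) = 6/91
  weight(X=2) = 44/273
  weight(X=3) = 6/91
Total weight = 6/91 + 44/273 + 6/91 = 80/273
P(X=1 | obs) = 6/91 / 80/273 = 9/40
P(X=2 | obs) = 44/273 / 80/273 = 11/20
P(X=3 | obs) = 6/91 / 80/273 = 9/40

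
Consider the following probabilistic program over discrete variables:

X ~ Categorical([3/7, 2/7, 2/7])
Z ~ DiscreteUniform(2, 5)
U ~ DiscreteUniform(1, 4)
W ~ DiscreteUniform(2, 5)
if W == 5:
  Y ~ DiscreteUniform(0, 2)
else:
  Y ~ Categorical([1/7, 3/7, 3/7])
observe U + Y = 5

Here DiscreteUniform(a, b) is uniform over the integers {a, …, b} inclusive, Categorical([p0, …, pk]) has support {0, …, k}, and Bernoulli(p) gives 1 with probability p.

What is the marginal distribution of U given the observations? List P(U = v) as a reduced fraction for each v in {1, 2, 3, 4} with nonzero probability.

P(U=3) = 1/2, P(U=4) = 1/2

Enumerate traces; 96 have nonzero weight after conditioning:
  (X=0, Z=2, U=3, W=2, Y=2) weight 9/3136
  (X=0, Z=2, U=3, W=3, Y=2) weight 9/3136
  (X=0, Z=2, U=3, W=4, Y=2) weight 9/3136
  (X=0, Z=2, U=3, W=5, Y=2) weight 1/448
  (X=0, Z=2, U=4, W=2, Y=1) weight 9/3136
  (X=0, Z=2, U=4, W=3, Y=1) weight 9/3136
  (X=0, Z=2, U=4, W=4, Y=1) weight 9/3136
  (X=0, Z=2, U=4, W=5, Y=1) weight 1/448
  … 88 more
Group by U:
  weight(U=3) = 17/168
  weight(U=4) = 17/168
Total weight = 17/168 + 17/168 = 17/84
P(U=3 | obs) = 17/168 / 17/84 = 1/2
P(U=4 | obs) = 17/168 / 17/84 = 1/2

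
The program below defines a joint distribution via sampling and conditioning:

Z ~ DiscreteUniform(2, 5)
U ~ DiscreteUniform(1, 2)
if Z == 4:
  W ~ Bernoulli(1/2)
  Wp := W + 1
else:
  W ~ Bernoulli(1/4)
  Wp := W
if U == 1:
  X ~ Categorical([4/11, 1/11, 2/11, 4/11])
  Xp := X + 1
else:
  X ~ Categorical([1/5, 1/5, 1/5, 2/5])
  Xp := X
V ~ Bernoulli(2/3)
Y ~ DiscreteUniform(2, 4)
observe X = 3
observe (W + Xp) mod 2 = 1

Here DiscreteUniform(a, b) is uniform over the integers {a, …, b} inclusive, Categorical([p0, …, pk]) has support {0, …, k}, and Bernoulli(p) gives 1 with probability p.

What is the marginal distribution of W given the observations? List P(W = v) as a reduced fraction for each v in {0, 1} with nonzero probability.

P(W=0) = 121/171, P(W=1) = 50/171

Enumerate traces; 48 have nonzero weight after conditioning:
  (Z=2, U=1, W=1, X=3, V=0, Y=2) weight 1/792
  (Z=2, U=1, W=1, X=3, V=0, Y=3) weight 1/792
  (Z=2, U=1, W=1, X=3, V=0, Y=4) weight 1/792
  (Z=2, U=1, W=1, X=3, V=1, Y=2) weight 1/396
  (Z=2, U=1, W=1, X=3, V=1, Y=3) weight 1/396
  (Z=2, U=1, W=1, X=3, V=1, Y=4) weight 1/396
  (Z=2, U=2, W=0, X=3, V=0, Y=2) weight 1/240
  (Z=2, U=2, W=0, X=3, V=0, Y=3) weight 1/240
  … 40 more
Group by W:
  weight(W=0) = 11/80
  weight(W=1) = 5/88
Total weight = 11/80 + 5/88 = 171/880
P(W=0 | obs) = 11/80 / 171/880 = 121/171
P(W=1 | obs) = 5/88 / 171/880 = 50/171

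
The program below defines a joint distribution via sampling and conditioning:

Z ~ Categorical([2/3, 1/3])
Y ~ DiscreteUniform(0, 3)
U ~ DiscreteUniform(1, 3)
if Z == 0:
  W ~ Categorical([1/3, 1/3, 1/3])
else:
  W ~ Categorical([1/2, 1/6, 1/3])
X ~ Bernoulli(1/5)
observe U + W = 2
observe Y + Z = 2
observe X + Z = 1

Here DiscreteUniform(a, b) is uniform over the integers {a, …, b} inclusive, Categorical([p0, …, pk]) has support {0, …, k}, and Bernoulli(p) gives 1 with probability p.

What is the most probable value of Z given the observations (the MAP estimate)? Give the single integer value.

Enumerate traces; 4 have nonzero weight after conditioning:
  (Z=0, Y=2, U=1, W=1, X=1) weight 1/270
  (Z=0, Y=2, U=2, W=0, X=1) weight 1/270
  (Z=1, Y=1, U=1, W=1, X=0) weight 1/270
  (Z=1, Y=1, U=2, W=0, X=0) weight 1/90
Group by Z:
  weight(Z=0) = 1/135
  weight(Z=1) = 2/135
Total weight = 1/135 + 2/135 = 1/45
P(Z=0 | obs) = 1/135 / 1/45 = 1/3
P(Z=1 | obs) = 2/135 / 1/45 = 2/3
argmax = 1

argmax_v P(Z = v | obs) = 1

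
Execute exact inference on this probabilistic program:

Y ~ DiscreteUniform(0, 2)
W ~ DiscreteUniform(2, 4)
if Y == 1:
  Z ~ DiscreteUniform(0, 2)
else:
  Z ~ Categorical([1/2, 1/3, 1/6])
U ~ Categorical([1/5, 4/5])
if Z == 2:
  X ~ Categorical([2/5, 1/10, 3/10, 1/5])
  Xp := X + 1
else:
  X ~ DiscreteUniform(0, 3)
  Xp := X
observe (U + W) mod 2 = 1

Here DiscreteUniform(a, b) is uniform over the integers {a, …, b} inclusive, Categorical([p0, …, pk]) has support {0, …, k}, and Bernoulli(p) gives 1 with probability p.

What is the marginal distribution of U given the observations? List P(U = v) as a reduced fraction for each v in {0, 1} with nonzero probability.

P(U=0) = 1/9, P(U=1) = 8/9

Enumerate traces; 108 have nonzero weight after conditioning:
  (Y=0, W=2, Z=0, U=1, X=0) weight 1/90
  (Y=0, W=2, Z=0, U=1, X=1) weight 1/90
  (Y=0, W=2, Z=0, U=1, X=2) weight 1/90
  (Y=0, W=2, Z=0, U=1, X=3) weight 1/90
  (Y=0, W=2, Z=1, U=1, X=0) weight 1/135
  (Y=0, W=2, Z=1, U=1, X=1) weight 1/135
  (Y=0, W=2, Z=1, U=1, X=2) weight 1/135
  (Y=0, W=2, Z=1, U=1, X=3) weight 1/135
  (Y=0, W=3, Z=0, U=0, X=0) weight 1/360
  … 99 more
Group by U:
  weight(U=0) = 1/15
  weight(U=1) = 8/15
Total weight = 1/15 + 8/15 = 3/5
P(U=0 | obs) = 1/15 / 3/5 = 1/9
P(U=1 | obs) = 8/15 / 3/5 = 8/9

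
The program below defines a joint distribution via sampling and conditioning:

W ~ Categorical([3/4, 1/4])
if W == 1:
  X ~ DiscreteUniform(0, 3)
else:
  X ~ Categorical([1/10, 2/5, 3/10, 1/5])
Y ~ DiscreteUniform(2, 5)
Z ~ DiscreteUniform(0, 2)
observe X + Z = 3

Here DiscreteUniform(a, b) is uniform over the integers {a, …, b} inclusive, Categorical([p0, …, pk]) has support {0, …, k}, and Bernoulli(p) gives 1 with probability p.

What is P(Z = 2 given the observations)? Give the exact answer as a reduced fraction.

Enumerate traces; 24 have nonzero weight after conditioning:
  (W=0, X=1, Y=2, Z=2) weight 1/40
  (W=0, X=1, Y=3, Z=2) weight 1/40
  (W=0, X=1, Y=4, Z=2) weight 1/40
  (W=0, X=1, Y=5, Z=2) weight 1/40
  (W=0, X=2, Y=2, Z=1) weight 3/160
  (W=0, X=2, Y=3, Z=1) weight 3/160
  (W=0, X=2, Y=4, Z=1) weight 3/160
  (W=0, X=2, Y=5, Z=1) weight 3/160
  (W=0, X=3, Y=2, Z=0) weight 1/80
  … 15 more
Group by Z:
  weight(Z=0) = 17/240
  weight(Z=1) = 23/240
  weight(Z=2) = 29/240
Total weight = 17/240 + 23/240 + 29/240 = 23/80
P(Z=0 | obs) = 17/240 / 23/80 = 17/69
P(Z=1 | obs) = 23/240 / 23/80 = 1/3
P(Z=2 | obs) = 29/240 / 23/80 = 29/69

P(Z = 2 | obs) = 29/69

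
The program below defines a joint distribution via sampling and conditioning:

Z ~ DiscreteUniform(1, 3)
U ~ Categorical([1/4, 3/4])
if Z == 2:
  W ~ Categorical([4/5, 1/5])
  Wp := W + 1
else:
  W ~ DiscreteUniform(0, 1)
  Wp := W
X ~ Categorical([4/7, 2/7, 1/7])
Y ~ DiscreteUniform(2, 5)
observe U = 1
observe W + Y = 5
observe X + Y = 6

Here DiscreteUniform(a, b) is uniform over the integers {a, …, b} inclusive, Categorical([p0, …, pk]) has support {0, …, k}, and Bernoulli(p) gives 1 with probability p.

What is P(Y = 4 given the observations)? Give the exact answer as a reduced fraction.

P(Y = 4 | obs) = 1/4

Enumerate traces; 6 have nonzero weight after conditioning:
  (Z=1, U=1, W=0, X=1, Y=5) weight 1/112
  (Z=1, U=1, W=1, X=2, Y=4) weight 1/224
  (Z=2, U=1, W=0, X=1, Y=5) weight 1/70
  (Z=2, U=1, W=1, X=2, Y=4) weight 1/560
  (Z=3, U=1, W=0, X=1, Y=5) weight 1/112
  (Z=3, U=1, W=1, X=2, Y=4) weight 1/224
Group by Y:
  weight(Y=4) = 3/280
  weight(Y=5) = 9/280
Total weight = 3/280 + 9/280 = 3/70
P(Y=4 | obs) = 3/280 / 3/70 = 1/4
P(Y=5 | obs) = 9/280 / 3/70 = 3/4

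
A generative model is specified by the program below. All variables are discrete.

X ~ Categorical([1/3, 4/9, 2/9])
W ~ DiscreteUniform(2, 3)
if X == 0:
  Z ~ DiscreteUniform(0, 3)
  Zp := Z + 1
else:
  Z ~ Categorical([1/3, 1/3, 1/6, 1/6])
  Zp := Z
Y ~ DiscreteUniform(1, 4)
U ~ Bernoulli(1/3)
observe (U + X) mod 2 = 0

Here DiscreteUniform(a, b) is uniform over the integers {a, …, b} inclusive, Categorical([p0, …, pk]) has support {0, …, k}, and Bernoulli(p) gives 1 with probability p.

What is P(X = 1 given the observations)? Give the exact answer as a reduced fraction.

P(X = 1 | obs) = 2/7

Enumerate traces; 96 have nonzero weight after conditioning:
  (X=0, W=2, Z=0, Y=1, U=0) weight 1/144
  (X=0, W=2, Z=0, Y=2, U=0) weight 1/144
  (X=0, W=2, Z=0, Y=3, U=0) weight 1/144
  (X=0, W=2, Z=0, Y=4, U=0) weight 1/144
  (X=0, W=2, Z=1, Y=1, U=0) weight 1/144
  (X=0, W=2, Z=1, Y=2, U=0) weight 1/144
  (X=0, W=2, Z=1, Y=3, U=0) weight 1/144
  (X=0, W=2, Z=1, Y=4, U=0) weight 1/144
  (X=1, W=2, Z=0, Y=1, U=1) weight 1/162
  (X=2, W=2, Z=0, Y=1, U=0) weight 1/162
  … 86 more
Group by X:
  weight(X=0) = 2/9
  weight(X=1) = 4/27
  weight(X=2) = 4/27
Total weight = 2/9 + 4/27 + 4/27 = 14/27
P(X=0 | obs) = 2/9 / 14/27 = 3/7
P(X=1 | obs) = 4/27 / 14/27 = 2/7
P(X=2 | obs) = 4/27 / 14/27 = 2/7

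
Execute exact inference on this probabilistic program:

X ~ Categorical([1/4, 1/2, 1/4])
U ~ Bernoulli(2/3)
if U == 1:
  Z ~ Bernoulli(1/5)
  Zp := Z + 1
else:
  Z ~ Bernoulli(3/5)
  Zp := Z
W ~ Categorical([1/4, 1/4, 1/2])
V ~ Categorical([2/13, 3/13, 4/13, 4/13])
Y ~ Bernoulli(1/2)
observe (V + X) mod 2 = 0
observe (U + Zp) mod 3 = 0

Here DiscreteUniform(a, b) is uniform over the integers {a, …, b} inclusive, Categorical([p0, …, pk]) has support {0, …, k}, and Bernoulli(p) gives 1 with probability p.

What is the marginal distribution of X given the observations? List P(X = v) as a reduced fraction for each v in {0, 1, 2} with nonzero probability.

Enumerate traces; 72 have nonzero weight after conditioning:
  (X=0, U=0, Z=0, W=0, V=0, Y=0) weight 1/1560
  (X=0, U=0, Z=0, W=0, V=0, Y=1) weight 1/1560
  (X=0, U=0, Z=0, W=0, V=2, Y=0) weight 1/780
  (X=0, U=0, Z=0, W=0, V=2, Y=1) weight 1/780
  (X=0, U=0, Z=0, W=1, V=0, Y=0) weight 1/1560
  (X=0, U=0, Z=0, W=1, V=0, Y=1) weight 1/1560
  (X=0, U=0, Z=0, W=1, V=2, Y=0) weight 1/780
  (X=0, U=0, Z=0, W=1, V=2, Y=1) weight 1/780
  (X=1, U=0, Z=0, W=0, V=1, Y=0) weight 1/520
  (X=2, U=0, Z=0, W=0, V=0, Y=0) weight 1/1560
  … 62 more
Group by X:
  weight(X=0) = 2/65
  weight(X=1) = 14/195
  weight(X=2) = 2/65
Total weight = 2/65 + 14/195 + 2/65 = 2/15
P(X=0 | obs) = 2/65 / 2/15 = 3/13
P(X=1 | obs) = 14/195 / 2/15 = 7/13
P(X=2 | obs) = 2/65 / 2/15 = 3/13

P(X=0) = 3/13, P(X=1) = 7/13, P(X=2) = 3/13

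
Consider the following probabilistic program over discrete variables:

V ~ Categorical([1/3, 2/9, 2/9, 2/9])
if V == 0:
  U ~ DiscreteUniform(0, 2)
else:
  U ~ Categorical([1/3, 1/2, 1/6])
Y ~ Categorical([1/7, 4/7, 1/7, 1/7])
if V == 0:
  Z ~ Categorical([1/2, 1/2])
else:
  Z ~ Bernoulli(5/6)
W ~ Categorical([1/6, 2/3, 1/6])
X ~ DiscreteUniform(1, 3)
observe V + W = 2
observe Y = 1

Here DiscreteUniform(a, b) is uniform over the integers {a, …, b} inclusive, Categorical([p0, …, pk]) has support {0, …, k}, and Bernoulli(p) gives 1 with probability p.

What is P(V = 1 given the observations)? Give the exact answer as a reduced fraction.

Enumerate traces; 54 have nonzero weight after conditioning:
  (V=0, U=0, Y=1, Z=0, W=2, X=1) weight 1/567
  (V=0, U=0, Y=1, Z=0, W=2, X=2) weight 1/567
  (V=0, U=0, Y=1, Z=0, W=2, X=3) weight 1/567
  (V=0, U=0, Y=1, Z=1, W=2, X=1) weight 1/567
  (V=0, U=0, Y=1, Z=1, W=2, X=2) weight 1/567
  (V=0, U=0, Y=1, Z=1, W=2, X=3) weight 1/567
  (V=0, U=1, Y=1, Z=0, W=2, X=1) weight 1/567
  (V=0, U=1, Y=1, Z=0, W=2, X=2) weight 1/567
  (V=1, U=0, Y=1, Z=0, W=1, X=1) weight 8/5103
  (V=2, U=0, Y=1, Z=0, W=0, X=1) weight 2/5103
  … 44 more
Group by V:
  weight(V=0) = 2/63
  weight(V=1) = 16/189
  weight(V=2) = 4/189
Total weight = 2/63 + 16/189 + 4/189 = 26/189
P(V=0 | obs) = 2/63 / 26/189 = 3/13
P(V=1 | obs) = 16/189 / 26/189 = 8/13
P(V=2 | obs) = 4/189 / 26/189 = 2/13

P(V = 1 | obs) = 8/13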